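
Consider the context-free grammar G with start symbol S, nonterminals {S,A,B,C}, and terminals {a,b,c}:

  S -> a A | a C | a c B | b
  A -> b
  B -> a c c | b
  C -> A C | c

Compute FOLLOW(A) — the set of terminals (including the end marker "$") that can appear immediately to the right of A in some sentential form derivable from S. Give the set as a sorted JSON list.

FIRST iteration:
iter 1:
  A via A→b: +{b}
  B via B→a c c: +{a}
  B via B→b: +{b}
  C via C→A C: +{b}
  C via C→c: +{c}
  S via S→a A: +{a}
  S via S→b: +{b}
  S: {a,b}  A: {b}  B: {a,b}  C: {b,c}
iter 2: done
  S: {a,b}  A: {b}  B: {a,b}  C: {b,c}

FOLLOW iteration:
FOLLOW(S) := {$}
iter 1:
  C→A C: FOLLOW(A) ⊇ FIRST(C) = {b,c}; new: +{b,c}
  S→a A: FOLLOW(A) ⊇ FOLLOW(S) ⊇ {$}; new: +{$}
  S→a C: FOLLOW(C) ⊇ FOLLOW(S) ⊇ {$}; new: +{$}
  S→a c B: FOLLOW(B) ⊇ FOLLOW(S) ⊇ {$}; new: +{$}
  S: {$}  A: {$,b,c}  B: {$}  C: {$}
iter 2: done
  S: {$}  A: {$,b,c}  B: {$}  C: {$}

FOLLOW(A) = ["$", "b", "c"]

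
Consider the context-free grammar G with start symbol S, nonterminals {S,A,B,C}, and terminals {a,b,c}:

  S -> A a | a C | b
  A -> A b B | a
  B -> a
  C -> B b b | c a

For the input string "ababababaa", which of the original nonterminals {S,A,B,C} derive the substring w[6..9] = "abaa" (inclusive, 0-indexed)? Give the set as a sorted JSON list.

Convert to CNF:
  S -> A T2 | T2 C | b
  A -> A X3 | a
  B -> a
  C -> B X4 | T1 T2
  T0 -> b
  T1 -> c
  T2 -> a
  X3 -> T0 B
  X4 -> T0 T0

CYK fill, restricted to cells inside w[6..9]:
  cell(6,6) a: {A,B,T2}  orig:{A,B}
  cell(7,7) b: {S,T0}  orig:{S}
  cell(8,8) a: {A,B,T2}  orig:{A,B}
  cell(9,9) a: {A,B,T2}  orig:{A,B}
  cell(6,7) ab: ∅
  cell(7,8) ba: {X3}  orig:{}
  cell(8,9) aa: {S}
  cell(6,8) aba: {A}
  cell(7,9) baa: ∅
  cell(6,9) abaa: {S}

Original NTs in T[6,9] deriving "abaa": ["S"]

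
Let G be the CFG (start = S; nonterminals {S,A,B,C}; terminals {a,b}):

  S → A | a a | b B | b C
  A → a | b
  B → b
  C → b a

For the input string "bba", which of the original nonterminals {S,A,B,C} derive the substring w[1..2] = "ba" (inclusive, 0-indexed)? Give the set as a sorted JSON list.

CNF form of G:
  S -> T0 B | T0 C | T1 T1 | a | b
  A -> a | b
  B -> b
  C -> T0 T1
  T0 -> b
  T1 -> a

CYK fill (cells [i..j] with 1 ≤ i ≤ j ≤ 2 only):
  T[1,1] 'b' = {A,B,S,T0}  orig:{A,B,S}
  T[2,2] 'a' = {A,S,T1}  orig:{A,S}
  T[1,2] 'ba' = {C}

Original NTs in T[1,2] deriving "ba": ["C"]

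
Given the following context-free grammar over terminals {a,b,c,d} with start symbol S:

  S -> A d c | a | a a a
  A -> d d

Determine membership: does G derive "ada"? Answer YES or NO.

CNF form of G:
  S -> A X3 | T2 X4 | a
  A -> T0 T0
  T0 -> d
  T1 -> c
  T2 -> a
  X3 -> T0 T1
  X4 -> T2 T2

CYK fill:
  [0..0]={S,T2}  "a"  orig:{S}
  [1..1]={T0}  "d"  orig:{}
  [2..2]={S,T2}  "a"  orig:{S}
  [0..1]=∅  "ad"
  [1..2]=∅  "da"
  [0..2]=∅  "ada"

S ∉ T[0,2] ⇒ NO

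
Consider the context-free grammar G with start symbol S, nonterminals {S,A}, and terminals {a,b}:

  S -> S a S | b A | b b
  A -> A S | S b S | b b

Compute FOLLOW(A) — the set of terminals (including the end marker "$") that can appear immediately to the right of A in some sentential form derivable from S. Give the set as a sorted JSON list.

FIRST sets, iterate to fixpoint:
iter 1:
  A via A→b b: +{b}
  S via S→b A: +{b}
  FIRST[S]={b}  FIRST[A]={b}
iter 2: done
  FIRST[S]={b}  FIRST[A]={b}

FOLLOW sets:
FOLLOW(S) := {$}
round 1:
  A→A S: FOLLOW(A) ⊇ FIRST(S) = {b}; new: +{b}
  A→A S: FOLLOW(S) ⊇ FOLLOW(A) ⊇ {b}; new: +{b}
  S→S a S: FOLLOW(S) ⊇ FIRST(a) = {a}; new: +{a}
  S→b A: FOLLOW(A) ⊇ FOLLOW(S) ⊇ {$,a,b}; new: +{$,a}
  S: {$,a,b}  A: {$,a,b}
round 2: (stable)
  S: {$,a,b}  A: {$,a,b}

FOLLOW(A) = ["$", "a", "b"]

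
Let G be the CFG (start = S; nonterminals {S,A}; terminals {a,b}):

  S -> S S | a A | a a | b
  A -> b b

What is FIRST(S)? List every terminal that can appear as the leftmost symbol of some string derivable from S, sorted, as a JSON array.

FIRST sets, iterate to fixpoint:
iter 1:
  A via A→b b: +{b}
  S via S→a A: +{a}
  S via S→b: +{b}
  FIRST[S]={a,b}  FIRST[A]={b}
iter 2: (no change)
  FIRST[S]={a,b}  FIRST[A]={b}

FIRST(S) = ["a", "b"]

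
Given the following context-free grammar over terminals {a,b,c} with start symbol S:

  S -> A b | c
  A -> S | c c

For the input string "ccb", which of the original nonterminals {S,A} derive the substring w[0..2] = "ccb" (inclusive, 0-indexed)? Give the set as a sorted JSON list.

Convert to CNF:
  S -> A T0 | c
  A -> A T0 | T1 T1 | c
  T0 -> b
  T1 -> c

CYK fill (cells [i..j] with 0 ≤ i ≤ j ≤ 2 only):
  T[0,0] 'c' = {A,S,T1}  orig:{A,S}
  T[1,1] 'c' = {A,S,T1}  orig:{A,S}
  T[2,2] 'b' = {T0}  orig:{}
  T[0,1] 'cc' = {A}
  T[1,2] 'cb' = {A,S}
  T[0,2] 'ccb' = {A,S}

Original NTs in T[0,2] deriving "ccb": ["A", "S"]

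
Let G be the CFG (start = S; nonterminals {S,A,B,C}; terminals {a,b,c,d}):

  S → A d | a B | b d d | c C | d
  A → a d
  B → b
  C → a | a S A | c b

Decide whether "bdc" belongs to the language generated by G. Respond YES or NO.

Convert to CNF:
  S -> A T1 | T0 B | T2 C | T3 X5 | d
  A -> T0 T1
  B -> b
  C -> T0 X4 | T2 T3 | a
  T0 -> a
  T1 -> d
  T2 -> c
  T3 -> b
  X4 -> S A
  X5 -> T1 T1

CYK table (by increasing span):
  [0..0]={B,T3}  "b"  orig:{B}
  [1..1]={S,T1}  "d"  orig:{S}
  [2..2]={T2}  "c"  orig:{}
  [0..1]=∅  "bd"
  [1..2]=∅  "dc"
  [0..2]=∅  "bdc"

S ∉ T[0,2] ⇒ NO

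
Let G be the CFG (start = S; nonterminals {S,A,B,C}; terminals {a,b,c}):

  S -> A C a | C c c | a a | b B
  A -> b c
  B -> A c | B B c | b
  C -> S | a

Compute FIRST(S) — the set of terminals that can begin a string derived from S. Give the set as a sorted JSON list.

Compute FIRST by fixpoint:
round 1:
  A via A→b c: +{b}
  B via B→A c: +{b}
  C via C→a: +{a}
  S via S→A C a: +{b}
  S via S→C c c: +{a}
  FIRST[S]={a,b}  FIRST[A]={b}  FIRST[B]={b}  FIRST[C]={a}
round 2:
  C via C→S: +{b}
  FIRST[S]={a,b}  FIRST[A]={b}  FIRST[B]={b}  FIRST[C]={a,b}
round 3: done
  FIRST[S]={a,b}  FIRST[A]={b}  FIRST[B]={b}  FIRST[C]={a,b}

FIRST(S) = ["a", "b"]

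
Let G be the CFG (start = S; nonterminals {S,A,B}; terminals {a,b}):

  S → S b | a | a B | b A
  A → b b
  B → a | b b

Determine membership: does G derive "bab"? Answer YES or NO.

Convert to CNF:
  S -> S T0 | T0 A | T1 B | a
  A -> T0 T0
  B -> T0 T0 | a
  T0 -> b
  T1 -> a

Fill CYK table bottom-up:
  [0..0]={T0}  "b"  orig:{}
  [1..1]={B,S,T1}  "a"  orig:{B,S}
  [2..2]={T0}  "b"  orig:{}
  [0..1]=∅  "ba"
  [1..2]={S}  "ab"
  [0..2]=∅  "bab"

S ∉ T[0,2] ⇒ NO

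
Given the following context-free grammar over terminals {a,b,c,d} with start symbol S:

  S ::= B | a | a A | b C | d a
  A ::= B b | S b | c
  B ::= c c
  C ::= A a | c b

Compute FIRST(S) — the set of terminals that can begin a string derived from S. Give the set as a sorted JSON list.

FIRST sets, iterate to fixpoint:
round 1:
  A via A→c: +{c}
  B via B→c c: +{c}
  C via C→A a: +{c}
  S via S→B: +{c}
  S via S→a: +{a}
  S via S→b C: +{b}
  S via S→d a: +{d}
  FIRST[S]={a,b,c,d}  FIRST[A]={c}  FIRST[B]={c}  FIRST[C]={c}
round 2:
  A via A→S b: +{a,b,d}
  C via C→A a: +{a,b,d}
  FIRST[S]={a,b,c,d}  FIRST[A]={a,b,c,d}  FIRST[B]={c}  FIRST[C]={a,b,c,d}
round 3: done
  FIRST[S]={a,b,c,d}  FIRST[A]={a,b,c,d}  FIRST[B]={c}  FIRST[C]={a,b,c,d}

FIRST(S) = ["a", "b", "c", "d"]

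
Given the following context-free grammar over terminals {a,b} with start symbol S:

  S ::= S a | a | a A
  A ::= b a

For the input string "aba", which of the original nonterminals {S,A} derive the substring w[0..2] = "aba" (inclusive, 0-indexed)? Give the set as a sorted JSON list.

CNF form of G:
  S -> S T1 | T1 A | a
  A -> T0 T1
  T0 -> b
  T1 -> a

CYK table (by increasing span) — only the sub-triangle for w[0..2]:
  cell(0,0) a: {S,T1}  orig:{S}
  cell(1,1) b: {T0}  orig:{}
  cell(2,2) a: {S,T1}  orig:{S}
  cell(0,1) ab: ∅
  cell(1,2) ba: {A}
  cell(0,2) aba: {S}

Original NTs in T[0,2] deriving "aba": ["S"]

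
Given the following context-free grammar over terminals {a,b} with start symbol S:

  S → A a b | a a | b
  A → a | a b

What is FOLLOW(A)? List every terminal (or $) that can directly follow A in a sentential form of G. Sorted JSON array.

FIRST sets, iterate to fixpoint:
iter 1:
  A via A→a: +{a}
  S via S→A a b: +{a}
  S via S→b: +{b}
  S: {a,b}  A: {a}
iter 2: (stable)
  S: {a,b}  A: {a}

FOLLOW sets:
initialize: $ ∈ FOLLOW(S)
round 1:
  S→A a b: FOLLOW(A) ⊇ FIRST(a) = {a}; new: +{a}
  FOLLOW(S)={$}  FOLLOW(A)={a}
round 2: done
  FOLLOW(S)={$}  FOLLOW(A)={a}

FOLLOW(A) = ["a"]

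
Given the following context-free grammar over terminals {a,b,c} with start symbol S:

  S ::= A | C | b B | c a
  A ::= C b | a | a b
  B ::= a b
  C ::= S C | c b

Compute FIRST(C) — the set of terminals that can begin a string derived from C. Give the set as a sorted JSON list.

Compute FIRST by fixpoint:
round 1:
  A via A→a: +{a}
  B via B→a b: +{a}
  C via C→c b: +{c}
  S via S→A: +{a}
  S via S→C: +{c}
  S via S→b B: +{b}
  FIRST[S]={a,b,c}  FIRST[A]={a}  FIRST[B]={a}  FIRST[C]={c}
round 2:
  A via A→C b: +{c}
  C via C→S C: +{a,b}
  FIRST[S]={a,b,c}  FIRST[A]={a,c}  FIRST[B]={a}  FIRST[C]={a,b,c}
round 3:
  A via A→C b: +{b}
  FIRST[S]={a,b,c}  FIRST[A]={a,b,c}  FIRST[B]={a}  FIRST[C]={a,b,c}
round 4: done
  FIRST[S]={a,b,c}  FIRST[A]={a,b,c}  FIRST[B]={a}  FIRST[C]={a,b,c}

FIRST(C) = ["a", "b", "c"]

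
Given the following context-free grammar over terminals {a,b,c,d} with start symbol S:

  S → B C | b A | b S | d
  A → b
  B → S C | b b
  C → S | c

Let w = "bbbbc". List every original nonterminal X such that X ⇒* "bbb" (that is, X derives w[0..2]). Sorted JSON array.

Convert to CNF:
  S -> B C | T0 A | T0 S | d
  A -> b
  B -> S C | T0 T0
  C -> B C | T0 A | T0 S | c | d
  T0 -> b

CYK fill — only the sub-triangle for w[0..2]:
  [0..0]={A,T0}  "b"  orig:{A}
  [1..1]={A,T0}  "b"  orig:{A}
  [2..2]={A,T0}  "b"  orig:{A}
  [0..1]={B,C,S}  "bb"
  [1..2]={B,C,S}  "bb"
  [0..2]={C,S}  "bbb"

Original NTs in T[0,2] deriving "bbb": ["C", "S"]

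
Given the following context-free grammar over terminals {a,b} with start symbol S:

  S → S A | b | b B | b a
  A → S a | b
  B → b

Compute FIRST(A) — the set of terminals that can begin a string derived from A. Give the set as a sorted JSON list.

FIRST iteration:
pass 1:
  A via A→b: +{b}
  B via B→b: +{b}
  S via S→b: +{b}
  S: {b}  A: {b}  B: {b}
pass 2: — fixpoint
  S: {b}  A: {b}  B: {b}

FIRST(A) = ["b"]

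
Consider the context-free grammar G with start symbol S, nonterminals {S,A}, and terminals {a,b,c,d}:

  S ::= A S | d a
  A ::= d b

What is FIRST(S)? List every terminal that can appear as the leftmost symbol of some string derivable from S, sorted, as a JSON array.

Compute FIRST by fixpoint:
round 1:
  A via A→d b: +{d}
  S via S→A S: +{d}
  FIRST[S]={d}  FIRST[A]={d}
round 2: — fixpoint
  FIRST[S]={d}  FIRST[A]={d}

FIRST(S) = ["d"]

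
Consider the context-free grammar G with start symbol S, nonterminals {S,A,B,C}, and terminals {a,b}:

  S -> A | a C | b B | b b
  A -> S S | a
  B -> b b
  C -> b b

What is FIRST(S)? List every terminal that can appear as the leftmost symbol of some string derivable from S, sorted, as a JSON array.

FIRST sets, iterate to fixpoint:
iter 1:
  A via A→a: +{a}
  B via B→b b: +{b}
  C via C→b b: +{b}
  S via S→A: +{a}
  S via S→b B: +{b}
  FIRST(S)={a,b}  FIRST(A)={a}  FIRST(B)={b}  FIRST(C)={b}
iter 2:
  A via A→S S: +{b}
  FIRST(S)={a,b}  FIRST(A)={a,b}  FIRST(B)={b}  FIRST(C)={b}
iter 3: (no change)
  FIRST(S)={a,b}  FIRST(A)={a,b}  FIRST(B)={b}  FIRST(C)={b}

FIRST(S) = ["a", "b"]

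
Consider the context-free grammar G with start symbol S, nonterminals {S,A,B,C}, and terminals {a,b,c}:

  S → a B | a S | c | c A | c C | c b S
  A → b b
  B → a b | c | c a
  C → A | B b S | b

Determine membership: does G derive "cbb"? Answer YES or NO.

Convert to CNF:
  S -> T1 B | T1 S | T2 A | T2 C | T2 X4 | c
  A -> T0 T0
  B -> T1 T0 | T2 T1 | c
  C -> B X3 | T0 T0 | b
  T0 -> b
  T1 -> a
  T2 -> c
  X3 -> T0 S
  X4 -> T0 S

Fill CYK table bottom-up:
  cell(0,0) c: {B,S,T2}  orig:{B,S}
  cell(1,1) b: {C,T0}  orig:{C}
  cell(2,2) b: {C,T0}  orig:{C}
  cell(0,1) cb: {S}
  cell(1,2) bb: {A,C}
  cell(0,2) cbb: {S}

S ∈ T[0,2] ⇒ YES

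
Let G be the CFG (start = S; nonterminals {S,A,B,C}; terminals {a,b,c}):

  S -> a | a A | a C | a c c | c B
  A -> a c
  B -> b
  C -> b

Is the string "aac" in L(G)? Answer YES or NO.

CNF form of G:
  S -> T0 A | T0 C | T0 X2 | T1 B | a
  A -> T0 T1
  B -> b
  C -> b
  T0 -> a
  T1 -> c
  X2 -> T1 T1

CYK table (by increasing span):
  [0..0]={S,T0}  "a"  orig:{S}
  [1..1]={S,T0}  "a"  orig:{S}
  [2..2]={T1}  "c"  orig:{}
  [0..1]=∅  "aa"
  [1..2]={A}  "ac"
  [0..2]={S}  "aac"

S ∈ T[0,2] ⇒ YES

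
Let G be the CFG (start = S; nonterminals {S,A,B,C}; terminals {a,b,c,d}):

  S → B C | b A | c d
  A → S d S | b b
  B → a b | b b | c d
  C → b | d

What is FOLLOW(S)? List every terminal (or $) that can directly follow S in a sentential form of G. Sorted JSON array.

FIRST sets, iterate to fixpoint:
iter 1:
  A via A→b b: +{b}
  B via B→a b: +{a}
  B via B→b b: +{b}
  B via B→c d: +{c}
  C via C→b: +{b}
  C via C→d: +{d}
  S via S→B C: +{a,b,c}
  S: {a,b,c}  A: {b}  B: {a,b,c}  C: {b,d}
iter 2:
  A via A→S d S: +{a,c}
  S: {a,b,c}  A: {a,b,c}  B: {a,b,c}  C: {b,d}
iter 3: — fixpoint
  S: {a,b,c}  A: {a,b,c}  B: {a,b,c}  C: {b,d}

Compute FOLLOW by fixpoint:
FOLLOW(S) := {$}
pass 1:
  A→S d S: FOLLOW(S) ⊇ FIRST(d) = {d}; new: +{d}
  S→B C: FOLLOW(B) ⊇ FIRST(C) = {b,d}; new: +{b,d}
  S→B C: FOLLOW(C) ⊇ FOLLOW(S) ⊇ {$,d}; new: +{$,d}
  S→b A: FOLLOW(A) ⊇ FOLLOW(S) ⊇ {$,d}; new: +{$,d}
  FOLLOW[S]={$,d}  FOLLOW[A]={$,d}  FOLLOW[B]={b,d}  FOLLOW[C]={$,d}
pass 2: — fixpoint
  FOLLOW[S]={$,d}  FOLLOW[A]={$,d}  FOLLOW[B]={b,d}  FOLLOW[C]={$,d}

FOLLOW(S) = ["$", "d"]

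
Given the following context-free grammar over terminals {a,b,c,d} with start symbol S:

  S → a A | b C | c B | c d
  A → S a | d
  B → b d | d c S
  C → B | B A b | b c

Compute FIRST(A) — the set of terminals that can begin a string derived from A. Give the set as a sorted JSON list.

Compute FIRST by fixpoint:
pass 1:
  A via A→d: +{d}
  B via B→b d: +{b}
  B via B→d c S: +{d}
  C via C→B: +{b,d}
  S via S→a A: +{a}
  S via S→b C: +{b}
  S via S→c B: +{c}
  FIRST(S)={a,b,c}  FIRST(A)={d}  FIRST(B)={b,d}  FIRST(C)={b,d}
pass 2:
  A via A→S a: +{a,b,c}
  FIRST(S)={a,b,c}  FIRST(A)={a,b,c,d}  FIRST(B)={b,d}  FIRST(C)={b,d}
pass 3: done
  FIRST(S)={a,b,c}  FIRST(A)={a,b,c,d}  FIRST(B)={b,d}  FIRST(C)={b,d}

FIRST(A) = ["a", "b", "c", "d"]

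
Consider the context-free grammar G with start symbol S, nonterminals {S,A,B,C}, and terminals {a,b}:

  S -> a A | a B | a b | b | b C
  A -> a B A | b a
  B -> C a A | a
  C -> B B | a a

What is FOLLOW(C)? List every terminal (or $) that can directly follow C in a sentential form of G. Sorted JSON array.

Compute FIRST by fixpoint:
iter 1:
  A via A→a B A: +{a}
  A via A→b a: +{b}
  B via B→a: +{a}
  C via C→B B: +{a}
  S via S→a A: +{a}
  S via S→b: +{b}
  FIRST[S]={a,b}  FIRST[A]={a,b}  FIRST[B]={a}  FIRST[C]={a}
iter 2: done
  FIRST[S]={a,b}  FIRST[A]={a,b}  FIRST[B]={a}  FIRST[C]={a}

Compute FOLLOW by fixpoint:
initialize: $ ∈ FOLLOW(S)
[1]
  A→a B A: FOLLOW(B) ⊇ FIRST(A) = {a,b}; new: +{a,b}
  B→C a A: FOLLOW(C) ⊇ FIRST(a) = {a}; new: +{a}
  B→C a A: FOLLOW(A) ⊇ FOLLOW(B) ⊇ {a,b}; new: +{a,b}
  S→a A: FOLLOW(A) ⊇ FOLLOW(S) ⊇ {$}; new: +{$}
  S→a B: FOLLOW(B) ⊇ FOLLOW(S) ⊇ {$}; new: +{$}
  S→b C: FOLLOW(C) ⊇ FOLLOW(S) ⊇ {$}; new: +{$}
  FOLLOW(S)={$}  FOLLOW(A)={$,a,b}  FOLLOW(B)={$,a,b}  FOLLOW(C)={$,a}
[2] (no change)
  FOLLOW(S)={$}  FOLLOW(A)={$,a,b}  FOLLOW(B)={$,a,b}  FOLLOW(C)={$,a}

FOLLOW(C) = ["$", "a"]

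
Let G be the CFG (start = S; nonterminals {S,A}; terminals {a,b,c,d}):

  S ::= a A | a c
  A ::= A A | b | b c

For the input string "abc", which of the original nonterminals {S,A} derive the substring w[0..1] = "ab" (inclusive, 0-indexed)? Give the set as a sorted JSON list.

Convert to CNF:
  S -> T2 A | T2 T1
  A -> A A | T0 T1 | b
  T0 -> b
  T1 -> c
  T2 -> a

CYK table (by increasing span), restricted to cells inside w[0..1]:
  cell(0,0) a: {T2}  orig:{}
  cell(1,1) b: {A,T0}  orig:{A}
  cell(0,1) ab: {S}

Original NTs in T[0,1] deriving "ab": ["S"]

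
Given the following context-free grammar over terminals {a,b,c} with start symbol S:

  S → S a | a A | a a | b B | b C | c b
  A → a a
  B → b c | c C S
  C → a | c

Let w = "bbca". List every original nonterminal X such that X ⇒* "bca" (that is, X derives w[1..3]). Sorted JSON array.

CNF form of G:
  S -> S T0 | T0 A | T0 T0 | T1 B | T1 C | T2 T1
  A -> T0 T0
  B -> T1 T2 | T2 X3
  C -> a | c
  T0 -> a
  T1 -> b
  T2 -> c
  X3 -> C S

CYK fill, restricted to cells inside w[1..3]:
  [1..1]={T1}  "b"  orig:{}
  [2..2]={C,T2}  "c"  orig:{C}
  [3..3]={C,T0}  "a"  orig:{C}
  [1..2]={B,S}  "bc"
  [2..3]=∅  "ca"
  [1..3]={S}  "bca"

Original NTs in T[1,3] deriving "bca": ["S"]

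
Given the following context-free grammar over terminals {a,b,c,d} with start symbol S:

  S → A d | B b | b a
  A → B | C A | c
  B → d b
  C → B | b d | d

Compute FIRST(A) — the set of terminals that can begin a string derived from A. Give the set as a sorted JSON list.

FIRST sets, iterate to fixpoint:
round 1:
  A via A→c: +{c}
  B via B→d b: +{d}
  C via C→B: +{d}
  C via C→b d: +{b}
  S via S→A d: +{c}
  S via S→B b: +{d}
  S via S→b a: +{b}
  S: {b,c,d}  A: {c}  B: {d}  C: {b,d}
round 2:
  A via A→B: +{d}
  A via A→C A: +{b}
  S: {b,c,d}  A: {b,c,d}  B: {d}  C: {b,d}
round 3: (no change)
  S: {b,c,d}  A: {b,c,d}  B: {d}  C: {b,d}

FIRST(A) = ["b", "c", "d"]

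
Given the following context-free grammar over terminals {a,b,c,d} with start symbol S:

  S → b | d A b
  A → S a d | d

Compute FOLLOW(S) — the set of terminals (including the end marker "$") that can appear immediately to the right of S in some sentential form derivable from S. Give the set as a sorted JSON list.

FIRST iteration:
pass 1:
  A via A→d: +{d}
  S via S→b: +{b}
  S via S→d A b: +{d}
  S: {b,d}  A: {d}
pass 2:
  A via A→S a d: +{b}
  S: {b,d}  A: {b,d}
pass 3: (stable)
  S: {b,d}  A: {b,d}

Compute FOLLOW by fixpoint:
FOLLOW(S) := {$}
pass 1:
  A→S a d: FOLLOW(S) ⊇ FIRST(a) = {a}; new: +{a}
  S→d A b: FOLLOW(A) ⊇ FIRST(b) = {b}; new: +{b}
  FOLLOW(S)={$,a}  FOLLOW(A)={b}
pass 2: — fixpoint
  FOLLOW(S)={$,a}  FOLLOW(A)={b}

FOLLOW(S) = ["$", "a"]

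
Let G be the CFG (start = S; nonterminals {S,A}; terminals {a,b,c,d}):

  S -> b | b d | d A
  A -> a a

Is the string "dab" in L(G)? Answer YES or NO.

CNF form of G:
  S -> T1 T2 | T2 A | b
  A -> T0 T0
  T0 -> a
  T1 -> b
  T2 -> d

Fill CYK table bottom-up:
  cell(0,0) d: {T2}  orig:{}
  cell(1,1) a: {T0}  orig:{}
  cell(2,2) b: {S,T1}  orig:{S}
  cell(0,1) da: ∅
  cell(1,2) ab: ∅
  cell(0,2) dab: ∅

S ∉ T[0,2] ⇒ NO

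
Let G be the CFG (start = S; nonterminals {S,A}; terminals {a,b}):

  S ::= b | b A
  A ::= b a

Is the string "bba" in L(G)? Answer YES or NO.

Convert to CNF:
  S -> T0 A | b
  A -> T0 T1
  T0 -> b
  T1 -> a

CYK table (by increasing span):
  cell(0,0) b: {S,T0}  orig:{S}
  cell(1,1) b: {S,T0}  orig:{S}
  cell(2,2) a: {T1}  orig:{}
  cell(0,1) bb: ∅
  cell(1,2) ba: {A}
  cell(0,2) bba: {S}

S ∈ T[0,2] ⇒ YES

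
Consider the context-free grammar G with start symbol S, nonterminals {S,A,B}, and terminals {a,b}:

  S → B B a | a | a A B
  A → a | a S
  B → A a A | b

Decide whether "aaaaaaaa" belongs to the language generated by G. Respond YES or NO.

Convert to CNF:
  S -> B X2 | T0 X3 | a
  A -> T0 S | a
  B -> A X1 | b
  T0 -> a
  X1 -> T0 A
  X2 -> B T0
  X3 -> A B

CYK table (by increasing span):
  cell(0,0) a: {A,S,T0}  orig:{A,S}
  cell(1,1) a: {A,S,T0}  orig:{A,S}
  cell(2,2) a: {A,S,T0}  orig:{A,S}
  cell(3,3) a: {A,S,T0}  orig:{A,S}
  cell(4,4) a: {A,S,T0}  orig:{A,S}
  cell(5,5) a: {A,S,T0}  orig:{A,S}
  cell(6,6) a: {A,S,T0}  orig:{A,S}
  cell(7,7) a: {A,S,T0}  orig:{A,S}
  cell(0,1) aa: {A,X1}  orig:{A}
  cell(1,2) aa: {A,X1}  orig:{A}
  cell(2,3) aa: {A,X1}  orig:{A}
  cell(3,4) aa: {A,X1}  orig:{A}
  cell(4,5) aa: {A,X1}  orig:{A}
  cell(5,6) aa: {A,X1}  orig:{A}
  cell(6,7) aa: {A,X1}  orig:{A}
  cell(0,2) aaa: {B,X1}  orig:{B}
  cell(1,3) aaa: {B,X1}  orig:{B}
  cell(2,4) aaa: {B,X1}  orig:{B}
  cell(3,5) aaa: {B,X1}  orig:{B}
  cell(4,6) aaa: {B,X1}  orig:{B}
  cell(5,7) aaa: {B,X1}  orig:{B}
  cell(0,3) aaaa: {B,X2,X3}  orig:{B}
  cell(1,4) aaaa: {B,X2,X3}  orig:{B}
  cell(2,5) aaaa: {B,X2,X3}  orig:{B}
  cell(3,6) aaaa: {B,X2,X3}  orig:{B}
  cell(4,7) aaaa: {B,X2,X3}  orig:{B}
  cell(0,4) aaaaa: {B,S,X2,X3}  orig:{B,S}
  cell(1,5) aaaaa: {B,S,X2,X3}  orig:{B,S}
  cell(2,6) aaaaa: {B,S,X2,X3}  orig:{B,S}
  cell(3,7) aaaaa: {B,S,X2,X3}  orig:{B,S}
  cell(0,5) aaaaaa: {A,S,X2,X3}  orig:{A,S}
  cell(1,6) aaaaaa: {A,S,X2,X3}  orig:{A,S}
  cell(2,7) aaaaaa: {A,S,X2,X3}  orig:{A,S}
  cell(0,6) aaaaaaa: {A,S,X1,X3}  orig:{A,S}
  cell(1,7) aaaaaaa: {A,S,X1,X3}  orig:{A,S}
  cell(0,7) aaaaaaaa: {A,B,S,X1}  orig:{A,B,S}

S ∈ T[0,7] ⇒ YES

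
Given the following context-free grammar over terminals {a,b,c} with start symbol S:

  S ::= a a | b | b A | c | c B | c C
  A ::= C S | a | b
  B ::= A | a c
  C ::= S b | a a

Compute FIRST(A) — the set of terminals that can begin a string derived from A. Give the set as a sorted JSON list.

FIRST sets, iterate to fixpoint:
[1]
  A via A→a: +{a}
  A via A→b: +{b}
  B via B→A: +{a,b}
  C via C→a a: +{a}
  S via S→a a: +{a}
  S via S→b: +{b}
  S via S→c: +{c}
  FIRST(S)={a,b,c}  FIRST(A)={a,b}  FIRST(B)={a,b}  FIRST(C)={a}
[2]
  C via C→S b: +{b,c}
  FIRST(S)={a,b,c}  FIRST(A)={a,b}  FIRST(B)={a,b}  FIRST(C)={a,b,c}
[3]
  A via A→C S: +{c}
  B via B→A: +{c}
  FIRST(S)={a,b,c}  FIRST(A)={a,b,c}  FIRST(B)={a,b,c}  FIRST(C)={a,b,c}
[4] (no change)
  FIRST(S)={a,b,c}  FIRST(A)={a,b,c}  FIRST(B)={a,b,c}  FIRST(C)={a,b,c}

FIRST(A) = ["a", "b", "c"]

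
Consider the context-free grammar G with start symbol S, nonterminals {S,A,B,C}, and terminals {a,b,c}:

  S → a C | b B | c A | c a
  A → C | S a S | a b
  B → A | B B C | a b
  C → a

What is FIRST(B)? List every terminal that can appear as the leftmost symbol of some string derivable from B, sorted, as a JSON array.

FIRST sets, iterate to fixpoint:
round 1:
  A via A→a b: +{a}
  B via B→A: +{a}
  C via C→a: +{a}
  S via S→a C: +{a}
  S via S→b B: +{b}
  S via S→c A: +{c}
  S: {a,b,c}  A: {a}  B: {a}  C: {a}
round 2:
  A via A→S a S: +{b,c}
  B via B→A: +{b,c}
  S: {a,b,c}  A: {a,b,c}  B: {a,b,c}  C: {a}
round 3: — fixpoint
  S: {a,b,c}  A: {a,b,c}  B: {a,b,c}  C: {a}

FIRST(B) = ["a", "b", "c"]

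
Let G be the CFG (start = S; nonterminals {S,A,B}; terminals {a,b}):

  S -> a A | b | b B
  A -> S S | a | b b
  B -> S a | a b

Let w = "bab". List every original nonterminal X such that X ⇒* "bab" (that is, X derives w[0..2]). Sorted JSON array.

CNF form of G:
  S -> T0 B | T1 A | b
  A -> S S | T0 T0 | a
  B -> S T1 | T1 T0
  T0 -> b
  T1 -> a

CYK fill, restricted to cells inside w[0..2]:
  [0..0]={S,T0}  "b"  orig:{S}
  [1..1]={A,T1}  "a"  orig:{A}
  [2..2]={S,T0}  "b"  orig:{S}
  [0..1]={B}  "ba"
  [1..2]={B}  "ab"
  [0..2]={S}  "bab"

Original NTs in T[0,2] deriving "bab": ["S"]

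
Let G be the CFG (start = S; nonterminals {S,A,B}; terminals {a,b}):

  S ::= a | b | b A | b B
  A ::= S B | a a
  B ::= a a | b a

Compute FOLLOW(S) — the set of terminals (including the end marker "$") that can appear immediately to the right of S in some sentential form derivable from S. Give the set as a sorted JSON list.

Compute FIRST by fixpoint:
iter 1:
  A via A→a a: +{a}
  B via B→a a: +{a}
  B via B→b a: +{b}
  S via S→a: +{a}
  S via S→b: +{b}
  FIRST(S)={a,b}  FIRST(A)={a}  FIRST(B)={a,b}
iter 2:
  A via A→S B: +{b}
  FIRST(S)={a,b}  FIRST(A)={a,b}  FIRST(B)={a,b}
iter 3: done
  FIRST(S)={a,b}  FIRST(A)={a,b}  FIRST(B)={a,b}

Compute FOLLOW by fixpoint:
initialize: $ ∈ FOLLOW(S)
iter 1:
  A→S B: FOLLOW(S) ⊇ FIRST(B) = {a,b}; new: +{a,b}
  S→b A: FOLLOW(A) ⊇ FOLLOW(S) ⊇ {$,a,b}; new: +{$,a,b}
  S→b B: FOLLOW(B) ⊇ FOLLOW(S) ⊇ {$,a,b}; new: +{$,a,b}
  FOLLOW[S]={$,a,b}  FOLLOW[A]={$,a,b}  FOLLOW[B]={$,a,b}
iter 2: done
  FOLLOW[S]={$,a,b}  FOLLOW[A]={$,a,b}  FOLLOW[B]={$,a,b}

FOLLOW(S) = ["$", "a", "b"]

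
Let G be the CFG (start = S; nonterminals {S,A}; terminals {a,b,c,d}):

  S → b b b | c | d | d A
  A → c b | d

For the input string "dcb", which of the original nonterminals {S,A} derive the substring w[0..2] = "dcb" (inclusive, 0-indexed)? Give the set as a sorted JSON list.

Convert to CNF:
  S -> T1 X3 | T2 A | c | d
  A -> T0 T1 | d
  T0 -> c
  T1 -> b
  T2 -> d
  X3 -> T1 T1

CYK fill — only the sub-triangle for w[0..2]:
  T[0,0] 'd' = {A,S,T2}  orig:{A,S}
  T[1,1] 'c' = {S,T0}  orig:{S}
  T[2,2] 'b' = {T1}  orig:{}
  T[0,1] 'dc' = ∅
  T[1,2] 'cb' = {A}
  T[0,2] 'dcb' = {S}

Original NTs in T[0,2] deriving "dcb": ["S"]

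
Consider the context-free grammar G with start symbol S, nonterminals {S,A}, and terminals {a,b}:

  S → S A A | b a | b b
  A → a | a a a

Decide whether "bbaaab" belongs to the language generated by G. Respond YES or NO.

CNF form of G:
  S -> S X3 | T1 T0 | T1 T1
  A -> T0 X2 | a
  T0 -> a
  T1 -> b
  X2 -> T0 T0
  X3 -> A A

Fill CYK table bottom-up:
  T[0,0] 'b' = {T1}  orig:{}
  T[1,1] 'b' = {T1}  orig:{}
  T[2,2] 'a' = {A,T0}  orig:{A}
  T[3,3] 'a' = {A,T0}  orig:{A}
  T[4,4] 'a' = {A,T0}  orig:{A}
  T[5,5] 'b' = {T1}  orig:{}
  T[0,1] 'bb' = {S}
  T[1,2] 'ba' = {S}
  T[2,3] 'aa' = {X2,X3}  orig:{}
  T[3,4] 'aa' = {X2,X3}  orig:{}
  T[4,5] 'ab' = ∅
  T[0,2] 'bba' = ∅
  T[1,3] 'baa' = ∅
  T[2,4] 'aaa' = {A}
  T[3,5] 'aab' = ∅
  T[0,3] 'bbaa' = {S}
  T[1,4] 'baaa' = {S}
  T[2,5] 'aaab' = ∅
  T[0,4] 'bbaaa' = ∅
  T[1,5] 'baaab' = ∅
  T[0,5] 'bbaaab' = ∅

S ∉ T[0,5] ⇒ NO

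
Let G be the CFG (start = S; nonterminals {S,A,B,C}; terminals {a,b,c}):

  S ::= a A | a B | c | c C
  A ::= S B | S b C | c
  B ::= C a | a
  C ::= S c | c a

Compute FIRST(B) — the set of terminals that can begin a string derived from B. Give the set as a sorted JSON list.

FIRST sets, iterate to fixpoint:
pass 1:
  A via A→c: +{c}
  B via B→a: +{a}
  C via C→c a: +{c}
  S via S→a A: +{a}
  S via S→c: +{c}
  FIRST(S)={a,c}  FIRST(A)={c}  FIRST(B)={a}  FIRST(C)={c}
pass 2:
  A via A→S B: +{a}
  B via B→C a: +{c}
  C via C→S c: +{a}
  FIRST(S)={a,c}  FIRST(A)={a,c}  FIRST(B)={a,c}  FIRST(C)={a,c}
pass 3: (stable)
  FIRST(S)={a,c}  FIRST(A)={a,c}  FIRST(B)={a,c}  FIRST(C)={a,c}

FIRST(B) = ["a", "c"]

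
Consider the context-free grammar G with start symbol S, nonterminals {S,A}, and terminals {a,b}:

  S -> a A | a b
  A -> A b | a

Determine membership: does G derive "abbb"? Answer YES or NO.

CNF form of G:
  S -> T1 A | T1 T0
  A -> A T0 | a
  T0 -> b
  T1 -> a

Fill CYK table bottom-up:
  cell(0,0) a: {A,T1}  orig:{A}
  cell(1,1) b: {T0}  orig:{}
  cell(2,2) b: {T0}  orig:{}
  cell(3,3) b: {T0}  orig:{}
  cell(0,1) ab: {A,S}
  cell(1,2) bb: ∅
  cell(2,3) bb: ∅
  cell(0,2) abb: {A}
  cell(1,3) bbb: ∅
  cell(0,3) abbb: {A}

S ∉ T[0,3] ⇒ NO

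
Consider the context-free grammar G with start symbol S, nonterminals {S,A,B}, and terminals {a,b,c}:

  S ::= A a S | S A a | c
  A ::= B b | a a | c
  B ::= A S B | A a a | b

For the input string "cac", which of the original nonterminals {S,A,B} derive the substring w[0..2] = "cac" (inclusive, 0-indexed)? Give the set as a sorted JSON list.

CNF form of G:
  S -> A X4 | S X5 | c
  A -> B T0 | T1 T1 | c
  B -> A X2 | A X3 | b
  T0 -> b
  T1 -> a
  X2 -> S B
  X3 -> T1 T1
  X4 -> T1 S
  X5 -> A T1

CYK fill, restricted to cells inside w[0..2]:
  T[0,0] 'c' = {A,S}
  T[1,1] 'a' = {T1}  orig:{}
  T[2,2] 'c' = {A,S}
  T[0,1] 'ca' = {X5}  orig:{}
  T[1,2] 'ac' = {X4}  orig:{}
  T[0,2] 'cac' = {S}

Original NTs in T[0,2] deriving "cac": ["S"]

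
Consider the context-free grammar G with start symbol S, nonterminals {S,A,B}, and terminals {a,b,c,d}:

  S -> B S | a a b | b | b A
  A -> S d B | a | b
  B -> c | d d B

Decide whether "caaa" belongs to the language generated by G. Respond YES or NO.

CNF form of G:
  S -> B S | T1 X5 | T2 A | b
  A -> S X3 | a | b
  B -> T0 X4 | c
  T0 -> d
  T1 -> a
  T2 -> b
  X3 -> T0 B
  X4 -> T0 B
  X5 -> T1 T2

Fill CYK table bottom-up:
  T[0,0] 'c' = {B}
  T[1,1] 'a' = {A,T1}  orig:{A}
  T[2,2] 'a' = {A,T1}  orig:{A}
  T[3,3] 'a' = {A,T1}  orig:{A}
  T[0,1] 'ca' = ∅
  T[1,2] 'aa' = ∅
  T[2,3] 'aa' = ∅
  T[0,2] 'caa' = ∅
  T[1,3] 'aaa' = ∅
  T[0,3] 'caaa' = ∅

S ∉ T[0,3] ⇒ NO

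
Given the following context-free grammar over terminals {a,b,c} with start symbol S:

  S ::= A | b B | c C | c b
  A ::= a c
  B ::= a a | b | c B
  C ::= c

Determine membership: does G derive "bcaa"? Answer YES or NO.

CNF form of G:
  S -> T0 T1 | T1 C | T1 T2 | T2 B
  A -> T0 T1
  B -> T0 T0 | T1 B | b
  C -> c
  T0 -> a
  T1 -> c
  T2 -> b

Fill CYK table bottom-up:
  [0..0]={B,T2}  "b"  orig:{B}
  [1..1]={C,T1}  "c"  orig:{C}
  [2..2]={T0}  "a"  orig:{}
  [3..3]={T0}  "a"  orig:{}
  [0..1]=∅  "bc"
  [1..2]=∅  "ca"
  [2..3]={B}  "aa"
  [0..2]=∅  "bca"
  [1..3]={B}  "caa"
  [0..3]={S}  "bcaa"

S ∈ T[0,3] ⇒ YES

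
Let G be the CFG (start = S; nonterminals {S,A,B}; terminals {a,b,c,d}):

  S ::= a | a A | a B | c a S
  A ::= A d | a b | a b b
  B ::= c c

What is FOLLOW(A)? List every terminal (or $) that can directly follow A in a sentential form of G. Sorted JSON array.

FIRST iteration:
[1]
  A via A→a b: +{a}
  B via B→c c: +{c}
  S via S→a: +{a}
  S via S→c a S: +{c}
  FIRST[S]={a,c}  FIRST[A]={a}  FIRST[B]={c}
[2] (stable)
  FIRST[S]={a,c}  FIRST[A]={a}  FIRST[B]={c}

Compute FOLLOW by fixpoint:
seed FOLLOW(S) with $
pass 1:
  A→A d: FOLLOW(A) ⊇ FIRST(d) = {d}; new: +{d}
  S→a A: FOLLOW(A) ⊇ FOLLOW(S) ⊇ {$}; new: +{$}
  S→a B: FOLLOW(B) ⊇ FOLLOW(S) ⊇ {$}; new: +{$}
  FOLLOW(S)={$}  FOLLOW(A)={$,d}  FOLLOW(B)={$}
pass 2: (stable)
  FOLLOW(S)={$}  FOLLOW(A)={$,d}  FOLLOW(B)={$}

FOLLOW(A) = ["$", "d"]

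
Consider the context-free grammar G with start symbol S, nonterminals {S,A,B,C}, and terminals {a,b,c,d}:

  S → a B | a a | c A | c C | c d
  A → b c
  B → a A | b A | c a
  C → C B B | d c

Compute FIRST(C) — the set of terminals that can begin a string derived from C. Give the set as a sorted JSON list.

Compute FIRST by fixpoint:
pass 1:
  A via A→b c: +{b}
  B via B→a A: +{a}
  B via B→b A: +{b}
  B via B→c a: +{c}
  C via C→d c: +{d}
  S via S→a B: +{a}
  S via S→c A: +{c}
  FIRST[S]={a,c}  FIRST[A]={b}  FIRST[B]={a,b,c}  FIRST[C]={d}
pass 2: — fixpoint
  FIRST[S]={a,c}  FIRST[A]={b}  FIRST[B]={a,b,c}  FIRST[C]={d}

FIRST(C) = ["d"]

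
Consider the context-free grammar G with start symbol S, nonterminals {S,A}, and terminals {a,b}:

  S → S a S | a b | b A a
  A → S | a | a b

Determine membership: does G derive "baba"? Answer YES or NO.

Convert to CNF:
  S -> S X4 | T0 T1 | T1 X5
  A -> S X2 | T0 T1 | T1 X3 | a
  T0 -> a
  T1 -> b
  X2 -> T0 S
  X3 -> A T0
  X4 -> T0 S
  X5 -> A T0

Fill CYK table bottom-up:
  [0..0]={T1}  "b"  orig:{}
  [1..1]={A,T0}  "a"  orig:{A}
  [2..2]={T1}  "b"  orig:{}
  [3..3]={A,T0}  "a"  orig:{A}
  [0..1]=∅  "ba"
  [1..2]={A,S}  "ab"
  [2..3]=∅  "ba"
  [0..2]=∅  "bab"
  [1..3]={X3,X5}  "aba"  orig:{}
  [0..3]={A,S}  "baba"

S ∈ T[0,3] ⇒ YES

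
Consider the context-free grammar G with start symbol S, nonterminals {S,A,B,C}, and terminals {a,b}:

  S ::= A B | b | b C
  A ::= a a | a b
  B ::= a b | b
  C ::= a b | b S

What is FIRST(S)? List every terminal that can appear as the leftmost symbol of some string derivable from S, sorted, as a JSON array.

FIRST sets, iterate to fixpoint:
iter 1:
  A via A→a a: +{a}
  B via B→a b: +{a}
  B via B→b: +{b}
  C via C→a b: +{a}
  C via C→b S: +{b}
  S via S→A B: +{a}
  S via S→b: +{b}
  FIRST[S]={a,b}  FIRST[A]={a}  FIRST[B]={a,b}  FIRST[C]={a,b}
iter 2: (no change)
  FIRST[S]={a,b}  FIRST[A]={a}  FIRST[B]={a,b}  FIRST[C]={a,b}

FIRST(S) = ["a", "b"]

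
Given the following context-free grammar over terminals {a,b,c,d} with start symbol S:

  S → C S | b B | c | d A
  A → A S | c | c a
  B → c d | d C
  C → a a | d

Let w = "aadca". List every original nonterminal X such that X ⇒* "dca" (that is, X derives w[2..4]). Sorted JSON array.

Convert to CNF:
  S -> C S | T2 A | T3 B | c
  A -> A S | T0 T1 | c
  B -> T0 T2 | T2 C
  C -> T1 T1 | d
  T0 -> c
  T1 -> a
  T2 -> d
  T3 -> b

Fill CYK table bottom-up, restricted to cells inside w[2..4]:
  T[2,2] 'd' = {C,T2}  orig:{C}
  T[3,3] 'c' = {A,S,T0}  orig:{A,S}
  T[4,4] 'a' = {T1}  orig:{}
  T[2,3] 'dc' = {S}
  T[3,4] 'ca' = {A}
  T[2,4] 'dca' = {S}

Original NTs in T[2,4] deriving "dca": ["S"]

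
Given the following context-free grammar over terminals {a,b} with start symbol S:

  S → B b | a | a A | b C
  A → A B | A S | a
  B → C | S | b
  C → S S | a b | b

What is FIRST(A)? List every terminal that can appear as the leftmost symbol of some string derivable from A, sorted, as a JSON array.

FIRST sets, iterate to fixpoint:
[1]
  A via A→a: +{a}
  B via B→b: +{b}
  C via C→a b: +{a}
  C via C→b: +{b}
  S via S→B b: +{b}
  S via S→a: +{a}
  FIRST(S)={a,b}  FIRST(A)={a}  FIRST(B)={b}  FIRST(C)={a,b}
[2]
  B via B→C: +{a}
  FIRST(S)={a,b}  FIRST(A)={a}  FIRST(B)={a,b}  FIRST(C)={a,b}
[3] (stable)
  FIRST(S)={a,b}  FIRST(A)={a}  FIRST(B)={a,b}  FIRST(C)={a,b}

FIRST(A) = ["a"]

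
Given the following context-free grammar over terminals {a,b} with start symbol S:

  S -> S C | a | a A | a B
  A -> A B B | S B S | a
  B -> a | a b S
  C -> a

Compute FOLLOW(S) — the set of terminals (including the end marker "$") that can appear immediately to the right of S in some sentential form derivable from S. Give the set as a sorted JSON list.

FIRST iteration:
iter 1:
  A via A→a: +{a}
  B via B→a: +{a}
  C via C→a: +{a}
  S via S→a: +{a}
  FIRST[S]={a}  FIRST[A]={a}  FIRST[B]={a}  FIRST[C]={a}
iter 2: (no change)
  FIRST[S]={a}  FIRST[A]={a}  FIRST[B]={a}  FIRST[C]={a}

FOLLOW sets:
FOLLOW(S) := {$}
round 1:
  A→A B B: FOLLOW(A) ⊇ FIRST(B) = {a}; new: +{a}
  A→A B B: FOLLOW(B) ⊇ FIRST(B) = {a}; new: +{a}
  A→S B S: FOLLOW(S) ⊇ FIRST(B) = {a}; new: +{a}
  S→S C: FOLLOW(C) ⊇ FOLLOW(S) ⊇ {$,a}; new: +{$,a}
  S→a A: FOLLOW(A) ⊇ FOLLOW(S) ⊇ {$,a}; new: +{$}
  S→a B: FOLLOW(B) ⊇ FOLLOW(S) ⊇ {$,a}; new: +{$}
  S: {$,a}  A: {$,a}  B: {$,a}  C: {$,a}
round 2: — fixpoint
  S: {$,a}  A: {$,a}  B: {$,a}  C: {$,a}

FOLLOW(S) = ["$", "a"]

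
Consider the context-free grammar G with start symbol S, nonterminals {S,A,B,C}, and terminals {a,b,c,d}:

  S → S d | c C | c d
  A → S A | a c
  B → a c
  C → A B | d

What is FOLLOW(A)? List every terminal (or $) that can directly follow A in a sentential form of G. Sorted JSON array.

FIRST sets, iterate to fixpoint:
iter 1:
  A via A→a c: +{a}
  B via B→a c: +{a}
  C via C→A B: +{a}
  C via C→d: +{d}
  S via S→c C: +{c}
  S: {c}  A: {a}  B: {a}  C: {a,d}
iter 2:
  A via A→S A: +{c}
  C via C→A B: +{c}
  S: {c}  A: {a,c}  B: {a}  C: {a,c,d}
iter 3: (no change)
  S: {c}  A: {a,c}  B: {a}  C: {a,c,d}

FOLLOW iteration:
seed FOLLOW(S) with $
pass 1:
  A→S A: FOLLOW(S) ⊇ FIRST(A) = {a,c}; new: +{a,c}
  C→A B: FOLLOW(A) ⊇ FIRST(B) = {a}; new: +{a}
  S→S d: FOLLOW(S) ⊇ FIRST(d) = {d}; new: +{d}
  S→c C: FOLLOW(C) ⊇ FOLLOW(S) ⊇ {$,a,c,d}; new: +{$,a,c,d}
  FOLLOW[S]={$,a,c,d}  FOLLOW[A]={a}  FOLLOW[B]={}  FOLLOW[C]={$,a,c,d}
pass 2:
  C→A B: FOLLOW(B) ⊇ FOLLOW(C) ⊇ {$,a,c,d}; new: +{$,a,c,d}
  FOLLOW[S]={$,a,c,d}  FOLLOW[A]={a}  FOLLOW[B]={$,a,c,d}  FOLLOW[C]={$,a,c,d}
pass 3: — fixpoint
  FOLLOW[S]={$,a,c,d}  FOLLOW[A]={a}  FOLLOW[B]={$,a,c,d}  FOLLOW[C]={$,a,c,d}

FOLLOW(A) = ["a"]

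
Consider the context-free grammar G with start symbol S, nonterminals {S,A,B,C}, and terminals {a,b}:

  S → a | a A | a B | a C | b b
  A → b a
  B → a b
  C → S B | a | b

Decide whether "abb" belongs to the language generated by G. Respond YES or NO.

Convert to CNF:
  S -> T0 T0 | T1 A | T1 B | T1 C | a
  A -> T0 T1
  B -> T1 T0
  C -> S B | a | b
  T0 -> b
  T1 -> a

CYK table (by increasing span):
  T[0,0] 'a' = {C,S,T1}  orig:{C,S}
  T[1,1] 'b' = {C,T0}  orig:{C}
  T[2,2] 'b' = {C,T0}  orig:{C}
  T[0,1] 'ab' = {B,S}
  T[1,2] 'bb' = {S}
  T[0,2] 'abb' = ∅

S ∉ T[0,2] ⇒ NO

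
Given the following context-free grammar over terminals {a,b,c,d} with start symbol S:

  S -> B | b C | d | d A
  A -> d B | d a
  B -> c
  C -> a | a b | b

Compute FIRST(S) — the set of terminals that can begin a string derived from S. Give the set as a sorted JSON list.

FIRST sets, iterate to fixpoint:
round 1:
  A via A→d B: +{d}
  B via B→c: +{c}
  C via C→a: +{a}
  C via C→b: +{b}
  S via S→B: +{c}
  S via S→b C: +{b}
  S via S→d: +{d}
  S: {b,c,d}  A: {d}  B: {c}  C: {a,b}
round 2: (stable)
  S: {b,c,d}  A: {d}  B: {c}  C: {a,b}

FIRST(S) = ["b", "c", "d"]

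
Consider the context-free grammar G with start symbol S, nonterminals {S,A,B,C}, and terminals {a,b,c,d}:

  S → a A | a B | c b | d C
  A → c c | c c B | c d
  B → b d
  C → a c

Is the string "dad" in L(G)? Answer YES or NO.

CNF form of G:
  S -> T0 T2 | T1 C | T3 A | T3 B
  A -> T0 T0 | T0 T1 | T0 X4
  B -> T2 T1
  C -> T3 T0
  T0 -> c
  T1 -> d
  T2 -> b
  T3 -> a
  X4 -> T0 B

CYK fill:
  [0..0]={T1}  "d"  orig:{}
  [1..1]={T3}  "a"  orig:{}
  [2..2]={T1}  "d"  orig:{}
  [0..1]=∅  "da"
  [1..2]=∅  "ad"
  [0..2]=∅  "dad"

S ∉ T[0,2] ⇒ NO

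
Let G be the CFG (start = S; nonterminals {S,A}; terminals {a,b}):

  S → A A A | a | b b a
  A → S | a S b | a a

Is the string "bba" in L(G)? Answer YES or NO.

Convert to CNF:
  S -> A X5 | T1 X6 | a
  A -> A X2 | T0 T0 | T0 X3 | T1 X4 | a
  T0 -> a
  T1 -> b
  X2 -> A A
  X3 -> S T1
  X4 -> T1 T0
  X5 -> A A
  X6 -> T1 T0

CYK fill:
  [0..0]={T1}  "b"  orig:{}
  [1..1]={T1}  "b"  orig:{}
  [2..2]={A,S,T0}  "a"  orig:{A,S}
  [0..1]=∅  "bb"
  [1..2]={X4,X6}  "ba"  orig:{}
  [0..2]={A,S}  "bba"

S ∈ T[0,2] ⇒ YES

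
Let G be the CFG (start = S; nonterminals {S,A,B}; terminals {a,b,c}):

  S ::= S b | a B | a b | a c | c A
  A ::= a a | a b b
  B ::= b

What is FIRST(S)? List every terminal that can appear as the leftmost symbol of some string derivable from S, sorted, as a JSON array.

Compute FIRST by fixpoint:
iter 1:
  A via A→a a: +{a}
  B via B→b: +{b}
  S via S→a B: +{a}
  S via S→c A: +{c}
  FIRST[S]={a,c}  FIRST[A]={a}  FIRST[B]={b}
iter 2: — fixpoint
  FIRST[S]={a,c}  FIRST[A]={a}  FIRST[B]={b}

FIRST(S) = ["a", "c"]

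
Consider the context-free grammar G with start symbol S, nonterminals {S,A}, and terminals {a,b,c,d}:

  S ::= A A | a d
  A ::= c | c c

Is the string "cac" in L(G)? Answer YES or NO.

Convert to CNF:
  S -> A A | T1 T2
  A -> T0 T0 | c
  T0 -> c
  T1 -> a
  T2 -> d

Fill CYK table bottom-up:
  cell(0,0) c: {A,T0}  orig:{A}
  cell(1,1) a: {T1}  orig:{}
  cell(2,2) c: {A,T0}  orig:{A}
  cell(0,1) ca: ∅
  cell(1,2) ac: ∅
  cell(0,2) cac: ∅

S ∉ T[0,2] ⇒ NO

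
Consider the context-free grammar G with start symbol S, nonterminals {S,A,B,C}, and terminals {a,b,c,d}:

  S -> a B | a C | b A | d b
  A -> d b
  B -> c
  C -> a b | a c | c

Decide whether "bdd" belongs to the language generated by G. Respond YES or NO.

Convert to CNF:
  S -> T0 T1 | T1 A | T2 B | T2 C
  A -> T0 T1
  B -> c
  C -> T2 T1 | T2 T3 | c
  T0 -> d
  T1 -> b
  T2 -> a
  T3 -> c

CYK fill:
  T[0,0] 'b' = {T1}  orig:{}
  T[1,1] 'd' = {T0}  orig:{}
  T[2,2] 'd' = {T0}  orig:{}
  T[0,1] 'bd' = ∅
  T[1,2] 'dd' = ∅
  T[0,2] 'bdd' = ∅

S ∉ T[0,2] ⇒ NO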